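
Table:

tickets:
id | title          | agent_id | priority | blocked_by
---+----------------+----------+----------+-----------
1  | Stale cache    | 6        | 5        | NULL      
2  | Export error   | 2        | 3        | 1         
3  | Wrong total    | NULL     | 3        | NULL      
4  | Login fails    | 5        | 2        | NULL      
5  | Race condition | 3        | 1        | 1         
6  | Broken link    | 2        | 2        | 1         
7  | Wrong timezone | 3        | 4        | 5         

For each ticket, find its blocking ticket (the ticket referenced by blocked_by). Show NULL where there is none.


This is a self-join: tickets is joined to a second copy of itself, matching each row's blocked_by to another row's id. Use LEFT JOIN so rows with blocked_by=NULL are kept.
  - ticket 1 (Stale cache): blocked_by=NULL -> NULL
  - ticket 2 (Export error): blocked_by=1 -> Stale cache
  - ticket 3 (Wrong total): blocked_by=NULL -> NULL
  - ticket 4 (Login fails): blocked_by=NULL -> NULL
  - ticket 5 (Race condition): blocked_by=1 -> Stale cache
  - ticket 6 (Broken link): blocked_by=1 -> Stale cache
  - ticket 7 (Wrong timezone): blocked_by=5 -> Race condition

SQL:
SELECT a.title AS item, b.title AS blocked_by
FROM tickets a
LEFT JOIN tickets b ON a.blocked_by = b.id

Result:
item           | blocked_by    
---------------+---------------
Stale cache    | NULL          
Export error   | Stale cache   
Wrong total    | NULL          
Login fails    | NULL          
Race condition | Stale cache   
Broken link    | Stale cache   
Wrong timezone | Race condition


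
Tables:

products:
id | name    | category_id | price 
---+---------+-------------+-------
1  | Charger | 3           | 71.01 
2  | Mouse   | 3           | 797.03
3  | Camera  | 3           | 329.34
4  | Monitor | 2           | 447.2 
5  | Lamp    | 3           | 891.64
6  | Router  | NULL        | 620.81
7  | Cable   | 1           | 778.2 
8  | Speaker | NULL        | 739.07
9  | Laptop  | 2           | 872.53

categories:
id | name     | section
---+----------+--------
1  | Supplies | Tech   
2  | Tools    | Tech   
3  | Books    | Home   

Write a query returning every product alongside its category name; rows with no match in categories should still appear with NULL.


LEFT JOIN keeps every row from products (the left table); where category_id has no match in categories, the category columns become NULL. Walk through each product:
  - product 1 (Charger): category_id=3 -> matches Books
  - product 2 (Mouse): category_id=3 -> matches Books
  - product 3 (Camera): category_id=3 -> matches Books
  - product 4 (Monitor): category_id=2 -> matches Tools
  - product 5 (Lamp): category_id=3 -> matches Books
  - product 6 (Router): category_id=NULL, no match -> kept with NULL
  - product 7 (Cable): category_id=1 -> matches Supplies
  - product 8 (Speaker): category_id=NULL, no match -> kept with NULL
  - product 9 (Laptop): category_id=2 -> matches Tools
All 9 rows appear; 2 have NULL category.

SQL:
SELECT a.name, b.name AS category
FROM products a
LEFT JOIN categories b ON a.category_id = b.id

Result:
name    | category
--------+---------
Charger | Books   
Mouse   | Books   
Camera  | Books   
Monitor | Tools   
Lamp    | Books   
Router  | NULL    
Cable   | Supplies
Speaker | NULL    
Laptop  | Tools   


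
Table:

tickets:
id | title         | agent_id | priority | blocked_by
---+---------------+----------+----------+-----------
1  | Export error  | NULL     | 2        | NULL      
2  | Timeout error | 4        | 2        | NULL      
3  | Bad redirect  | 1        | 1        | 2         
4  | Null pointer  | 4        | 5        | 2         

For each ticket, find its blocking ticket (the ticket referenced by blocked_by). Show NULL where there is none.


This is a self-join: tickets is joined to a second copy of itself, matching each row's blocked_by to another row's id. Use LEFT JOIN so rows with blocked_by=NULL are kept.
  - ticket 1 (Export error): blocked_by=NULL -> NULL
  - ticket 2 (Timeout error): blocked_by=NULL -> NULL
  - ticket 3 (Bad redirect): blocked_by=2 -> Timeout error
  - ticket 4 (Null pointer): blocked_by=2 -> Timeout error

SQL:
SELECT a.title AS item, b.title AS blocked_by
FROM tickets a
LEFT JOIN tickets b ON a.blocked_by = b.id

Result:
item          | blocked_by   
--------------+--------------
Export error  | NULL         
Timeout error | NULL         
Bad redirect  | Timeout error
Null pointer  | Timeout error


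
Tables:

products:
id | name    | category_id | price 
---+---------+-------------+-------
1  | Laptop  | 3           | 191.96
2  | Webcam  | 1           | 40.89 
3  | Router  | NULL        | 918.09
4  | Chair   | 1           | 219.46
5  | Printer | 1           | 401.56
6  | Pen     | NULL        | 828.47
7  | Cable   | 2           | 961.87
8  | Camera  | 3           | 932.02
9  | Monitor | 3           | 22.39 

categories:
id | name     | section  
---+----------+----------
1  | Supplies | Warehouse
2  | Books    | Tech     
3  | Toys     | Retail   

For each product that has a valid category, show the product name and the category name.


INNER JOIN keeps only products rows whose category_id matches an id in categories. Walk through each product:
  - product 1 (Laptop): category_id=3 -> matches Toys
  - product 2 (Webcam): category_id=1 -> matches Supplies
  - product 3 (Router): category_id=NULL, no match -> dropped
  - product 4 (Chair): category_id=1 -> matches Supplies
  - product 5 (Printer): category_id=1 -> matches Supplies
  - product 6 (Pen): category_id=NULL, no match -> dropped
  - product 7 (Cable): category_id=2 -> matches Books
  - product 8 (Camera): category_id=3 -> matches Toys
  - product 9 (Monitor): category_id=3 -> matches Toys
So 2 of 9 rows are dropped.

SQL:
SELECT a.name, b.name AS category
FROM products a
INNER JOIN categories b ON a.category_id = b.id

Result:
name    | category
--------+---------
Laptop  | Toys    
Webcam  | Supplies
Chair   | Supplies
Printer | Supplies
Cable   | Books   
Camera  | Toys    
Monitor | Toys    


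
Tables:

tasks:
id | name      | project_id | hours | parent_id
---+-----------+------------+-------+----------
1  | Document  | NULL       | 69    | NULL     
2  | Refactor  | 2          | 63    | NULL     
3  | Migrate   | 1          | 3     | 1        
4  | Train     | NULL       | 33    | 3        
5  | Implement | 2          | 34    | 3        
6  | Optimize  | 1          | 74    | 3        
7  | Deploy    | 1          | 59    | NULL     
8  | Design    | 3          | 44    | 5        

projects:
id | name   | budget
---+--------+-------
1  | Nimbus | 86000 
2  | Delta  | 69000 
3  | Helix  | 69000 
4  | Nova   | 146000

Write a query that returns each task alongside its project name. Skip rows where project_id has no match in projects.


INNER JOIN keeps only tasks rows whose project_id matches an id in projects. Walk through each task:
  - task 1 (Document): project_id=NULL, no match -> dropped
  - task 2 (Refactor): project_id=2 -> matches Delta
  - task 3 (Migrate): project_id=1 -> matches Nimbus
  - task 4 (Train): project_id=NULL, no match -> dropped
  - task 5 (Implement): project_id=2 -> matches Delta
  - task 6 (Optimize): project_id=1 -> matches Nimbus
  - task 7 (Deploy): project_id=1 -> matches Nimbus
  - task 8 (Design): project_id=3 -> matches Helix
So 2 of 8 rows are dropped.

SQL:
SELECT a.name, b.name AS project
FROM tasks a
INNER JOIN projects b ON a.project_id = b.id

Result:
name      | project
----------+--------
Refactor  | Delta  
Migrate   | Nimbus 
Implement | Delta  
Optimize  | Nimbus 
Deploy    | Nimbus 
Design    | Helix  


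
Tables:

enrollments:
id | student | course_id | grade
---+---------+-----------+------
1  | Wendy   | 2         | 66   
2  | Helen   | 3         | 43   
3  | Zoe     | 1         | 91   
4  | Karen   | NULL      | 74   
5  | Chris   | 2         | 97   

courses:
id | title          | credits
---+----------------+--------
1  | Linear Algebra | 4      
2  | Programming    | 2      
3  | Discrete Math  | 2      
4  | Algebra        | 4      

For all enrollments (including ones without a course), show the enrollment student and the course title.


LEFT JOIN keeps every row from enrollments (the left table); where course_id has no match in courses, the course columns become NULL. Walk through each enrollment:
  - enrollment 1 (Wendy): course_id=2 -> matches Programming
  - enrollment 2 (Helen): course_id=3 -> matches Discrete Math
  - enrollment 3 (Zoe): course_id=1 -> matches Linear Algebra
  - enrollment 4 (Karen): course_id=NULL, no match -> kept with NULL
  - enrollment 5 (Chris): course_id=2 -> matches Programming
All 5 rows appear; 1 has NULL course.

SQL:
SELECT a.student, b.title AS course
FROM enrollments a
LEFT JOIN courses b ON a.course_id = b.id

Result:
student | course        
--------+---------------
Wendy   | Programming   
Helen   | Discrete Math 
Zoe     | Linear Algebra
Karen   | NULL          
Chris   | Programming   


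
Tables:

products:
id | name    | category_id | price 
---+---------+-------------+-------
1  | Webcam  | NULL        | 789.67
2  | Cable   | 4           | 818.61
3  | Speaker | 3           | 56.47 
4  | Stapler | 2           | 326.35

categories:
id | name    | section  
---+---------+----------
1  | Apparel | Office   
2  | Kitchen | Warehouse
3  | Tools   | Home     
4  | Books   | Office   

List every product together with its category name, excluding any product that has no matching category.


INNER JOIN keeps only products rows whose category_id matches an id in categories. Walk through each product:
  - product 1 (Webcam): category_id=NULL, no match -> dropped
  - product 2 (Cable): category_id=4 -> matches Books
  - product 3 (Speaker): category_id=3 -> matches Tools
  - product 4 (Stapler): category_id=2 -> matches Kitchen
So 1 of 4 rows is dropped.

SQL:
SELECT a.name, b.name AS category
FROM products a
INNER JOIN categories b ON a.category_id = b.id

Result:
name    | category
--------+---------
Cable   | Books   
Speaker | Tools   
Stapler | Kitchen 


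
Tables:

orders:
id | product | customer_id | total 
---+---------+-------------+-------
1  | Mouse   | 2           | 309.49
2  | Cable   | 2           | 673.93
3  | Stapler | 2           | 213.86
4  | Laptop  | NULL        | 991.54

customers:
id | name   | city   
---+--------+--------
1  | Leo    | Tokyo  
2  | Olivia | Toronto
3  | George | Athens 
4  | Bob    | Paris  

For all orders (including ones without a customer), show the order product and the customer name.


LEFT JOIN keeps every row from orders (the left table); where customer_id has no match in customers, the customer columns become NULL. Walk through each order:
  - order 1 (Mouse): customer_id=2 -> matches Olivia
  - order 2 (Cable): customer_id=2 -> matches Olivia
  - order 3 (Stapler): customer_id=2 -> matches Olivia
  - order 4 (Laptop): customer_id=NULL, no match -> kept with NULL
All 4 rows appear; 1 has NULL customer.

SQL:
SELECT a.product, b.name AS customer
FROM orders a
LEFT JOIN customers b ON a.customer_id = b.id

Result:
product | customer
--------+---------
Mouse   | Olivia  
Cable   | Olivia  
Stapler | Olivia  
Laptop  | NULL    


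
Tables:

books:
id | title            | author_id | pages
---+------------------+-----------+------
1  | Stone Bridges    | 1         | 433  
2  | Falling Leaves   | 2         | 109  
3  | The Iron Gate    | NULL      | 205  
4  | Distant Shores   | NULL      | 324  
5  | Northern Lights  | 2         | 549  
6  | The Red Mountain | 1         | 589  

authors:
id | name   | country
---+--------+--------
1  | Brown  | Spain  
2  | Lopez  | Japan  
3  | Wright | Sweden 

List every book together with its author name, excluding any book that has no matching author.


INNER JOIN keeps only books rows whose author_id matches an id in authors. Walk through each book:
  - book 1 (Stone Bridges): author_id=1 -> matches Brown
  - book 2 (Falling Leaves): author_id=2 -> matches Lopez
  - book 3 (The Iron Gate): author_id=NULL, no match -> dropped
  - book 4 (Distant Shores): author_id=NULL, no match -> dropped
  - book 5 (Northern Lights): author_id=2 -> matches Lopez
  - book 6 (The Red Mountain): author_id=1 -> matches Brown
So 2 of 6 rows are dropped.

SQL:
SELECT a.title, b.name AS author
FROM books a
INNER JOIN authors b ON a.author_id = b.id

Result:
title            | author
-----------------+-------
Stone Bridges    | Brown 
Falling Leaves   | Lopez 
Northern Lights  | Lopez 
The Red Mountain | Brown 


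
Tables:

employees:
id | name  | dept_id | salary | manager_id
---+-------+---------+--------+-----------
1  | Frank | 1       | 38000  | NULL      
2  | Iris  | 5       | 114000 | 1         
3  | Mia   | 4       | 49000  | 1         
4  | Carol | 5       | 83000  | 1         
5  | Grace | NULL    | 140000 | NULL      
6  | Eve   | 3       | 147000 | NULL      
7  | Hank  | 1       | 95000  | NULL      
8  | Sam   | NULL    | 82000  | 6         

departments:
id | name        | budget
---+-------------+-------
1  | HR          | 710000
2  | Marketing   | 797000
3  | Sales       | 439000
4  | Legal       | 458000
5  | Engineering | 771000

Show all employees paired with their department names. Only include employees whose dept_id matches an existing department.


INNER JOIN keeps only employees rows whose dept_id matches an id in departments. Walk through each employee:
  - employee 1 (Frank): dept_id=1 -> matches HR
  - employee 2 (Iris): dept_id=5 -> matches Engineering
  - employee 3 (Mia): dept_id=4 -> matches Legal
  - employee 4 (Carol): dept_id=5 -> matches Engineering
  - employee 5 (Grace): dept_id=NULL, no match -> dropped
  - employee 6 (Eve): dept_id=3 -> matches Sales
  - employee 7 (Hank): dept_id=1 -> matches HR
  - employee 8 (Sam): dept_id=NULL, no match -> dropped
So 2 of 8 rows are dropped.

SQL:
SELECT a.name, b.name AS department
FROM employees a
INNER JOIN departments b ON a.dept_id = b.id

Result:
name  | department 
------+------------
Frank | HR         
Iris  | Engineering
Mia   | Legal      
Carol | Engineering
Eve   | Sales      
Hank  | HR         


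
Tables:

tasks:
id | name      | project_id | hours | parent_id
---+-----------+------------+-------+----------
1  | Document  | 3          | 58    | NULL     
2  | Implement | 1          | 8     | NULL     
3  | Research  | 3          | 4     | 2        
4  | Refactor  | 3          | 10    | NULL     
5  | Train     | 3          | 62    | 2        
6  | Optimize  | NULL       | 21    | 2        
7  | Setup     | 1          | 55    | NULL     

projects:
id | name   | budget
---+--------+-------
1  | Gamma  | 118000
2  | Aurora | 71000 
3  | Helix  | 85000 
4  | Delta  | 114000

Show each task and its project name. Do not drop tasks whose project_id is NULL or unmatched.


LEFT JOIN keeps every row from tasks (the left table); where project_id has no match in projects, the project columns become NULL. Walk through each task:
  - task 1 (Document): project_id=3 -> matches Helix
  - task 2 (Implement): project_id=1 -> matches Gamma
  - task 3 (Research): project_id=3 -> matches Helix
  - task 4 (Refactor): project_id=3 -> matches Helix
  - task 5 (Train): project_id=3 -> matches Helix
  - task 6 (Optimize): project_id=NULL, no match -> kept with NULL
  - task 7 (Setup): project_id=1 -> matches Gamma
All 7 rows appear; 1 has NULL project.

SQL:
SELECT a.name, b.name AS project
FROM tasks a
LEFT JOIN projects b ON a.project_id = b.id

Result:
name      | project
----------+--------
Document  | Helix  
Implement | Gamma  
Research  | Helix  
Refactor  | Helix  
Train     | Helix  
Optimize  | NULL   
Setup     | Gamma  


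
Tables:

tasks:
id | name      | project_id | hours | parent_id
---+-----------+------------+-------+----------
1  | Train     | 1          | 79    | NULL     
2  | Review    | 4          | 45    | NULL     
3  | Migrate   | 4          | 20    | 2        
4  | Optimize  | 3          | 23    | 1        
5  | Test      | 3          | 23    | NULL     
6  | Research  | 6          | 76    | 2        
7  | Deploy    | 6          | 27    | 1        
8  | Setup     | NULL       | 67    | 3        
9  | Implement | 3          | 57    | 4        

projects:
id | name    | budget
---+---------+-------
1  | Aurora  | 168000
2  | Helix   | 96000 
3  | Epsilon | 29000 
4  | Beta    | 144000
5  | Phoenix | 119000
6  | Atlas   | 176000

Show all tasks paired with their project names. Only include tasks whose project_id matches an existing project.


INNER JOIN keeps only tasks rows whose project_id matches an id in projects. Walk through each task:
  - task 1 (Train): project_id=1 -> matches Aurora
  - task 2 (Review): project_id=4 -> matches Beta
  - task 3 (Migrate): project_id=4 -> matches Beta
  - task 4 (Optimize): project_id=3 -> matches Epsilon
  - task 5 (Test): project_id=3 -> matches Epsilon
  - task 6 (Research): project_id=6 -> matches Atlas
  - task 7 (Deploy): project_id=6 -> matches Atlas
  - task 8 (Setup): project_id=NULL, no match -> dropped
  - task 9 (Implement): project_id=3 -> matches Epsilon
So 1 of 9 rows is dropped.

SQL:
SELECT a.name, b.name AS project
FROM tasks a
INNER JOIN projects b ON a.project_id = b.id

Result:
name      | project
----------+--------
Train     | Aurora 
Review    | Beta   
Migrate   | Beta   
Optimize  | Epsilon
Test      | Epsilon
Research  | Atlas  
Deploy    | Atlas  
Implement | Epsilon


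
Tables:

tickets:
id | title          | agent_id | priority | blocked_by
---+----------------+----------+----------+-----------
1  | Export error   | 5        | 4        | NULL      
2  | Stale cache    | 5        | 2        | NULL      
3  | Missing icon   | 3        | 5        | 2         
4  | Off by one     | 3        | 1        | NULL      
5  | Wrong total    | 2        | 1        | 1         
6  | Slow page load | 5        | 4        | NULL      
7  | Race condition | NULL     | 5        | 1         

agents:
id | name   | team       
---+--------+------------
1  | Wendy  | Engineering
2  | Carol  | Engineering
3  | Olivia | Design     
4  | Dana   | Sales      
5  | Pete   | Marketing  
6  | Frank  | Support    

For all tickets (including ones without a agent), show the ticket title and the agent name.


LEFT JOIN keeps every row from tickets (the left table); where agent_id has no match in agents, the agent columns become NULL. Walk through each ticket:
  - ticket 1 (Export error): agent_id=5 -> matches Pete
  - ticket 2 (Stale cache): agent_id=5 -> matches Pete
  - ticket 3 (Missing icon): agent_id=3 -> matches Olivia
  - ticket 4 (Off by one): agent_id=3 -> matches Olivia
  - ticket 5 (Wrong total): agent_id=2 -> matches Carol
  - ticket 6 (Slow page load): agent_id=5 -> matches Pete
  - ticket 7 (Race condition): agent_id=NULL, no match -> kept with NULL
All 7 rows appear; 1 has NULL agent.

SQL:
SELECT a.title, b.name AS agent
FROM tickets a
LEFT JOIN agents b ON a.agent_id = b.id

Result:
title          | agent 
---------------+-------
Export error   | Pete  
Stale cache    | Pete  
Missing icon   | Olivia
Off by one     | Olivia
Wrong total    | Carol 
Slow page load | Pete  
Race condition | NULL  


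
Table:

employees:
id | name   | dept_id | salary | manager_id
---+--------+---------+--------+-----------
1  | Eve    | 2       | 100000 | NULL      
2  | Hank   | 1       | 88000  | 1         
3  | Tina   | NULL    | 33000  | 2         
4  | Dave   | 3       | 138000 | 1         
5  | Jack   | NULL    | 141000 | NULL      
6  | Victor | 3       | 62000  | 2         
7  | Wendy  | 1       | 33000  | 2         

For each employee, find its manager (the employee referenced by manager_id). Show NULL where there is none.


This is a self-join: employees is joined to a second copy of itself, matching each row's manager_id to another row's id. Use LEFT JOIN so rows with manager_id=NULL are kept.
  - employee 1 (Eve): manager_id=NULL -> NULL
  - employee 2 (Hank): manager_id=1 -> Eve
  - employee 3 (Tina): manager_id=2 -> Hank
  - employee 4 (Dave): manager_id=1 -> Eve
  - employee 5 (Jack): manager_id=NULL -> NULL
  - employee 6 (Victor): manager_id=2 -> Hank
  - employee 7 (Wendy): manager_id=2 -> Hank

SQL:
SELECT a.name AS item, b.name AS manager
FROM employees a
LEFT JOIN employees b ON a.manager_id = b.id

Result:
item   | manager
-------+--------
Eve    | NULL   
Hank   | Eve    
Tina   | Hank   
Dave   | Eve    
Jack   | NULL   
Victor | Hank   
Wendy  | Hank   


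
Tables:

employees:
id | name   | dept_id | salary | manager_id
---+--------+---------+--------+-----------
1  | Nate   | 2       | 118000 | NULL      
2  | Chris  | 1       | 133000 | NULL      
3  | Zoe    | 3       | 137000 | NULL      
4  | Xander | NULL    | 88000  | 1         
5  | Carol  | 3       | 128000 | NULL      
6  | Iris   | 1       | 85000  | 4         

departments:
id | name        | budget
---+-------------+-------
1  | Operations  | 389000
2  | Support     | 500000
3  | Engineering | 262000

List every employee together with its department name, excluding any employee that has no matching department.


INNER JOIN keeps only employees rows whose dept_id matches an id in departments. Walk through each employee:
  - employee 1 (Nate): dept_id=2 -> matches Support
  - employee 2 (Chris): dept_id=1 -> matches Operations
  - employee 3 (Zoe): dept_id=3 -> matches Engineering
  - employee 4 (Xander): dept_id=NULL, no match -> dropped
  - employee 5 (Carol): dept_id=3 -> matches Engineering
  - employee 6 (Iris): dept_id=1 -> matches Operations
So 1 of 6 rows is dropped.

SQL:
SELECT a.name, b.name AS department
FROM employees a
INNER JOIN departments b ON a.dept_id = b.id

Result:
name  | department 
------+------------
Nate  | Support    
Chris | Operations 
Zoe   | Engineering
Carol | Engineering
Iris  | Operations 


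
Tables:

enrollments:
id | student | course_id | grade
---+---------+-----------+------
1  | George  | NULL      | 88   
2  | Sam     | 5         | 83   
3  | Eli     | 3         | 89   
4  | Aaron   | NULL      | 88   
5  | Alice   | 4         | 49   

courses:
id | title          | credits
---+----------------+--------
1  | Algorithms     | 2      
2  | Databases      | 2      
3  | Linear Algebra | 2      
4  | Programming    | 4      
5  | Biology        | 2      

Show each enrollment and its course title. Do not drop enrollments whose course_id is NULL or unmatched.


LEFT JOIN keeps every row from enrollments (the left table); where course_id has no match in courses, the course columns become NULL. Walk through each enrollment:
  - enrollment 1 (George): course_id=NULL, no match -> kept with NULL
  - enrollment 2 (Sam): course_id=5 -> matches Biology
  - enrollment 3 (Eli): course_id=3 -> matches Linear Algebra
  - enrollment 4 (Aaron): course_id=NULL, no match -> kept with NULL
  - enrollment 5 (Alice): course_id=4 -> matches Programming
All 5 rows appear; 2 have NULL course.

SQL:
SELECT a.student, b.title AS course
FROM enrollments a
LEFT JOIN courses b ON a.course_id = b.id

Result:
student | course        
--------+---------------
George  | NULL          
Sam     | Biology       
Eli     | Linear Algebra
Aaron   | NULL          
Alice   | Programming   


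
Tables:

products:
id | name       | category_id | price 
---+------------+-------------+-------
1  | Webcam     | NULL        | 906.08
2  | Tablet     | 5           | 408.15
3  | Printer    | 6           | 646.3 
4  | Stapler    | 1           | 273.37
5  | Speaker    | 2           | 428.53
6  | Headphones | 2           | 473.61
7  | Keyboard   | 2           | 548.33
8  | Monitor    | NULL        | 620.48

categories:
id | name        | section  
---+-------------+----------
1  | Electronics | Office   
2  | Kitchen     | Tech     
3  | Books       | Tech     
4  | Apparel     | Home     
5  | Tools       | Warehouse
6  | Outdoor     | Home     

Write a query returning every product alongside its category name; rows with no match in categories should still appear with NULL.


LEFT JOIN keeps every row from products (the left table); where category_id has no match in categories, the category columns become NULL. Walk through each product:
  - product 1 (Webcam): category_id=NULL, no match -> kept with NULL
  - product 2 (Tablet): category_id=5 -> matches Tools
  - product 3 (Printer): category_id=6 -> matches Outdoor
  - product 4 (Stapler): category_id=1 -> matches Electronics
  - product 5 (Speaker): category_id=2 -> matches Kitchen
  - product 6 (Headphones): category_id=2 -> matches Kitchen
  - product 7 (Keyboard): category_id=2 -> matches Kitchen
  - product 8 (Monitor): category_id=NULL, no match -> kept with NULL
All 8 rows appear; 2 have NULL category.

SQL:
SELECT a.name, b.name AS category
FROM products a
LEFT JOIN categories b ON a.category_id = b.id

Result:
name       | category   
-----------+------------
Webcam     | NULL       
Tablet     | Tools      
Printer    | Outdoor    
Stapler    | Electronics
Speaker    | Kitchen    
Headphones | Kitchen    
Keyboard   | Kitchen    
Monitor    | NULL       


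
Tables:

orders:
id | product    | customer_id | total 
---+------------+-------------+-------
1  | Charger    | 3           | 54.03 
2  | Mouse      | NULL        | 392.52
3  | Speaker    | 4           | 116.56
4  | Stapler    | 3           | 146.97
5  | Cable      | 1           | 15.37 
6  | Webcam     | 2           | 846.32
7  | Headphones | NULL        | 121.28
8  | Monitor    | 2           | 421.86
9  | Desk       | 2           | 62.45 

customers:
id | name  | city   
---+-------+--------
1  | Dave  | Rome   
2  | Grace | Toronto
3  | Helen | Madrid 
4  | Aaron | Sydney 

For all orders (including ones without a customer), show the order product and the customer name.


LEFT JOIN keeps every row from orders (the left table); where customer_id has no match in customers, the customer columns become NULL. Walk through each order:
  - order 1 (Charger): customer_id=3 -> matches Helen
  - order 2 (Mouse): customer_id=NULL, no match -> kept with NULL
  - order 3 (Speaker): customer_id=4 -> matches Aaron
  - order 4 (Stapler): customer_id=3 -> matches Helen
  - order 5 (Cable): customer_id=1 -> matches Dave
  - order 6 (Webcam): customer_id=2 -> matches Grace
  - order 7 (Headphones): customer_id=NULL, no match -> kept with NULL
  - order 8 (Monitor): customer_id=2 -> matches Grace
  - order 9 (Desk): customer_id=2 -> matches Grace
All 9 rows appear; 2 have NULL customer.

SQL:
SELECT a.product, b.name AS customer
FROM orders a
LEFT JOIN customers b ON a.customer_id = b.id

Result:
product    | customer
-----------+---------
Charger    | Helen   
Mouse      | NULL    
Speaker    | Aaron   
Stapler    | Helen   
Cable      | Dave    
Webcam     | Grace   
Headphones | NULL    
Monitor    | Grace   
Desk       | Grace   


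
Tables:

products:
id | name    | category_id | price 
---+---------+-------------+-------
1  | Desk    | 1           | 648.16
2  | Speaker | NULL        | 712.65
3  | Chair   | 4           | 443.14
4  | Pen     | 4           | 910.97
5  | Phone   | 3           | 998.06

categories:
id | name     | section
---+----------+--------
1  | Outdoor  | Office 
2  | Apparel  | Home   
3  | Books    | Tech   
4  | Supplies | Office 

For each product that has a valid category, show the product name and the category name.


INNER JOIN keeps only products rows whose category_id matches an id in categories. Walk through each product:
  - product 1 (Desk): category_id=1 -> matches Outdoor
  - product 2 (Speaker): category_id=NULL, no match -> dropped
  - product 3 (Chair): category_id=4 -> matches Supplies
  - product 4 (Pen): category_id=4 -> matches Supplies
  - product 5 (Phone): category_id=3 -> matches Books
So 1 of 5 rows is dropped.

SQL:
SELECT a.name, b.name AS category
FROM products a
INNER JOIN categories b ON a.category_id = b.id

Result:
name  | category
------+---------
Desk  | Outdoor 
Chair | Supplies
Pen   | Supplies
Phone | Books   


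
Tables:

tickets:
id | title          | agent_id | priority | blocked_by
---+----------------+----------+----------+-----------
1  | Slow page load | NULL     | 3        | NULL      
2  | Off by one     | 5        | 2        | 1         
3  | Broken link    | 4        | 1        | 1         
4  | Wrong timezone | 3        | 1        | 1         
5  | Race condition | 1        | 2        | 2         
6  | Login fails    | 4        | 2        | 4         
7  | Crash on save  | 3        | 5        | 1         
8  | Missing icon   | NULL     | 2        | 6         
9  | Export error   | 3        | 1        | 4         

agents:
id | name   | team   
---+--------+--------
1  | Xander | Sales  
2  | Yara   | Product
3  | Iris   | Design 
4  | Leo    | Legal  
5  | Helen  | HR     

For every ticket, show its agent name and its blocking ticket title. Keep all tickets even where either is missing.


Two LEFT JOINs from the same base table tickets: one to agents via agent_id, one to tickets itself via blocked_by. Both are LEFT so every ticket is preserved.
Match against agents:
  - ticket 1 (Slow page load): agent_id=NULL, no match -> kept with NULL
  - ticket 2 (Off by one): agent_id=5 -> matches Helen
  - ticket 3 (Broken link): agent_id=4 -> matches Leo
  - ticket 4 (Wrong timezone): agent_id=3 -> matches Iris
  - ticket 5 (Race condition): agent_id=1 -> matches Xander
  - ticket 6 (Login fails): agent_id=4 -> matches Leo
  - ticket 7 (Crash on save): agent_id=3 -> matches Iris
  - ticket 8 (Missing icon): agent_id=NULL, no match -> kept with NULL
  - ticket 9 (Export error): agent_id=3 -> matches Iris
Match against tickets (self):
  - ticket 1 (Slow page load): blocked_by=NULL -> NULL
  - ticket 2 (Off by one): blocked_by=1 -> Slow page load
  - ticket 3 (Broken link): blocked_by=1 -> Slow page load
  - ticket 4 (Wrong timezone): blocked_by=1 -> Slow page load
  - ticket 5 (Race condition): blocked_by=2 -> Off by one
  - ticket 6 (Login fails): blocked_by=4 -> Wrong timezone
  - ticket 7 (Crash on save): blocked_by=1 -> Slow page load
  - ticket 8 (Missing icon): blocked_by=6 -> Login fails
  - ticket 9 (Export error): blocked_by=4 -> Wrong timezone

SQL:
SELECT a.title, b.name AS agent, c.title AS blocked_by
FROM tickets a
LEFT JOIN agents b ON a.agent_id = b.id
LEFT JOIN tickets c ON a.blocked_by = c.id

Result:
title          | agent  | blocked_by    
---------------+--------+---------------
Slow page load | NULL   | NULL          
Off by one     | Helen  | Slow page load
Broken link    | Leo    | Slow page load
Wrong timezone | Iris   | Slow page load
Race condition | Xander | Off by one    
Login fails    | Leo    | Wrong timezone
Crash on save  | Iris   | Slow page load
Missing icon   | NULL   | Login fails   
Export error   | Iris   | Wrong timezone


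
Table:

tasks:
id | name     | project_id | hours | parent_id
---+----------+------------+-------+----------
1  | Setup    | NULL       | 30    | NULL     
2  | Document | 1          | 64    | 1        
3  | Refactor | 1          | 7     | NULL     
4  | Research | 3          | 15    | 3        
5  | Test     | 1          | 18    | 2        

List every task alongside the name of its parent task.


This is a self-join: tasks is joined to a second copy of itself, matching each row's parent_id to another row's id. Use LEFT JOIN so rows with parent_id=NULL are kept.
  - task 1 (Setup): parent_id=NULL -> NULL
  - task 2 (Document): parent_id=1 -> Setup
  - task 3 (Refactor): parent_id=NULL -> NULL
  - task 4 (Research): parent_id=3 -> Refactor
  - task 5 (Test): parent_id=2 -> Document

SQL:
SELECT a.name AS item, b.name AS parent
FROM tasks a
LEFT JOIN tasks b ON a.parent_id = b.id

Result:
item     | parent  
---------+---------
Setup    | NULL    
Document | Setup   
Refactor | NULL    
Research | Refactor
Test     | Document


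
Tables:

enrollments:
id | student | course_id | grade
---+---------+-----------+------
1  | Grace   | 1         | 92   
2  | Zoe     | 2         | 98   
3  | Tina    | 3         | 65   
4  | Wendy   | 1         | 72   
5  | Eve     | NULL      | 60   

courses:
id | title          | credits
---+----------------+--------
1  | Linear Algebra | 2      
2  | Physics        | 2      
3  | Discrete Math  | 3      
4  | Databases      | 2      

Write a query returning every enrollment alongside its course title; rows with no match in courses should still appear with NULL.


LEFT JOIN keeps every row from enrollments (the left table); where course_id has no match in courses, the course columns become NULL. Walk through each enrollment:
  - enrollment 1 (Grace): course_id=1 -> matches Linear Algebra
  - enrollment 2 (Zoe): course_id=2 -> matches Physics
  - enrollment 3 (Tina): course_id=3 -> matches Discrete Math
  - enrollment 4 (Wendy): course_id=1 -> matches Linear Algebra
  - enrollment 5 (Eve): course_id=NULL, no match -> kept with NULL
All 5 rows appear; 1 has NULL course.

SQL:
SELECT a.student, b.title AS course
FROM enrollments a
LEFT JOIN courses b ON a.course_id = b.id

Result:
student | course        
--------+---------------
Grace   | Linear Algebra
Zoe     | Physics       
Tina    | Discrete Math 
Wendy   | Linear Algebra
Eve     | NULL          


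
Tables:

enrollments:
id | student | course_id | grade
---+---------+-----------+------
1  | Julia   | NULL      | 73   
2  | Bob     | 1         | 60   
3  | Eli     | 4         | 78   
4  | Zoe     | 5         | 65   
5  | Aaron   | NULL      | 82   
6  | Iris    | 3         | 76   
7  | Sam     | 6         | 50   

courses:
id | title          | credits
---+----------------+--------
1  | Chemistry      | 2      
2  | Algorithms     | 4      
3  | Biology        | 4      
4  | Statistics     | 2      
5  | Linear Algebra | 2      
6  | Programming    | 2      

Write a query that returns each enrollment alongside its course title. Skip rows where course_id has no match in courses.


INNER JOIN keeps only enrollments rows whose course_id matches an id in courses. Walk through each enrollment:
  - enrollment 1 (Julia): course_id=NULL, no match -> dropped
  - enrollment 2 (Bob): course_id=1 -> matches Chemistry
  - enrollment 3 (Eli): course_id=4 -> matches Statistics
  - enrollment 4 (Zoe): course_id=5 -> matches Linear Algebra
  - enrollment 5 (Aaron): course_id=NULL, no match -> dropped
  - enrollment 6 (Iris): course_id=3 -> matches Biology
  - enrollment 7 (Sam): course_id=6 -> matches Programming
So 2 of 7 rows are dropped.

SQL:
SELECT a.student, b.title AS course
FROM enrollments a
INNER JOIN courses b ON a.course_id = b.id

Result:
student | course        
--------+---------------
Bob     | Chemistry     
Eli     | Statistics    
Zoe     | Linear Algebra
Iris    | Biology       
Sam     | Programming   


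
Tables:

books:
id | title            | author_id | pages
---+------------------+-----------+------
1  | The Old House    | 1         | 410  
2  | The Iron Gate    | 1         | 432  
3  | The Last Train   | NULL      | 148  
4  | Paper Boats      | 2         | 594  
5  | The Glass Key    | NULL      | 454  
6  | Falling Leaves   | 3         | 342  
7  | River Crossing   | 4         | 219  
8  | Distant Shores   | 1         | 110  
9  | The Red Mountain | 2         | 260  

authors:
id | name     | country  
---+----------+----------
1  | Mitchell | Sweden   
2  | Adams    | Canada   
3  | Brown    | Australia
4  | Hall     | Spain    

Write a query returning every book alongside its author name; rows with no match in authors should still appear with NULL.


LEFT JOIN keeps every row from books (the left table); where author_id has no match in authors, the author columns become NULL. Walk through each book:
  - book 1 (The Old House): author_id=1 -> matches Mitchell
  - book 2 (The Iron Gate): author_id=1 -> matches Mitchell
  - book 3 (The Last Train): author_id=NULL, no match -> kept with NULL
  - book 4 (Paper Boats): author_id=2 -> matches Adams
  - book 5 (The Glass Key): author_id=NULL, no match -> kept with NULL
  - book 6 (Falling Leaves): author_id=3 -> matches Brown
  - book 7 (River Crossing): author_id=4 -> matches Hall
  - book 8 (Distant Shores): author_id=1 -> matches Mitchell
  - book 9 (The Red Mountain): author_id=2 -> matches Adams
All 9 rows appear; 2 have NULL author.

SQL:
SELECT a.title, b.name AS author
FROM books a
LEFT JOIN authors b ON a.author_id = b.id

Result:
title            | author  
-----------------+---------
The Old House    | Mitchell
The Iron Gate    | Mitchell
The Last Train   | NULL    
Paper Boats      | Adams   
The Glass Key    | NULL    
Falling Leaves   | Brown   
River Crossing   | Hall    
Distant Shores   | Mitchell
The Red Mountain | Adams   


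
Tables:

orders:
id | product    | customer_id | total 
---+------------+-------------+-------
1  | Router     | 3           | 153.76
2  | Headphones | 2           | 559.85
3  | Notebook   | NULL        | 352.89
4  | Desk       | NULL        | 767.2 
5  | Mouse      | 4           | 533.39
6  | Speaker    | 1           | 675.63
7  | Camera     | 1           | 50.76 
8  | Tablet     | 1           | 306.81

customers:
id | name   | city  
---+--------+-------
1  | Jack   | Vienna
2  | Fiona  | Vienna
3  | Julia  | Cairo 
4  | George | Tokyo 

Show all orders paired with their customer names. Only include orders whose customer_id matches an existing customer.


INNER JOIN keeps only orders rows whose customer_id matches an id in customers. Walk through each order:
  - order 1 (Router): customer_id=3 -> matches Julia
  - order 2 (Headphones): customer_id=2 -> matches Fiona
  - order 3 (Notebook): customer_id=NULL, no match -> dropped
  - order 4 (Desk): customer_id=NULL, no match -> dropped
  - order 5 (Mouse): customer_id=4 -> matches George
  - order 6 (Speaker): customer_id=1 -> matches Jack
  - order 7 (Camera): customer_id=1 -> matches Jack
  - order 8 (Tablet): customer_id=1 -> matches Jack
So 2 of 8 rows are dropped.

SQL:
SELECT a.product, b.name AS customer
FROM orders a
INNER JOIN customers b ON a.customer_id = b.id

Result:
product    | customer
-----------+---------
Router     | Julia   
Headphones | Fiona   
Mouse      | George  
Speaker    | Jack    
Camera     | Jack    
Tablet     | Jack    


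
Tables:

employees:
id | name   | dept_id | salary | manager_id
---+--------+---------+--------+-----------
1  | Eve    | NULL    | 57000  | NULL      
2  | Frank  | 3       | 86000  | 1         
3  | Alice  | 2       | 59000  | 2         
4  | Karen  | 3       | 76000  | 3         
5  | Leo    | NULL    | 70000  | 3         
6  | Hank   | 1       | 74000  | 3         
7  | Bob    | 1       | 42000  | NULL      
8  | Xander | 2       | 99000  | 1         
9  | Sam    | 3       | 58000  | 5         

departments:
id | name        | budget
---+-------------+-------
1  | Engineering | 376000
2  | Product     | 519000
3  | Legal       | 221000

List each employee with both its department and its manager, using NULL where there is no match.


Two LEFT JOINs from the same base table employees: one to departments via dept_id, one to employees itself via manager_id. Both are LEFT so every employee is preserved.
Match against departments:
  - employee 1 (Eve): dept_id=NULL, no match -> kept with NULL
  - employee 2 (Frank): dept_id=3 -> matches Legal
  - employee 3 (Alice): dept_id=2 -> matches Product
  - employee 4 (Karen): dept_id=3 -> matches Legal
  - employee 5 (Leo): dept_id=NULL, no match -> kept with NULL
  - employee 6 (Hank): dept_id=1 -> matches Engineering
  - employee 7 (Bob): dept_id=1 -> matches Engineering
  - employee 8 (Xander): dept_id=2 -> matches Product
  - employee 9 (Sam): dept_id=3 -> matches Legal
Match against employees (self):
  - employee 1 (Eve): manager_id=NULL -> NULL
  - employee 2 (Frank): manager_id=1 -> Eve
  - employee 3 (Alice): manager_id=2 -> Frank
  - employee 4 (Karen): manager_id=3 -> Alice
  - employee 5 (Leo): manager_id=3 -> Alice
  - employee 6 (Hank): manager_id=3 -> Alice
  - employee 7 (Bob): manager_id=NULL -> NULL
  - employee 8 (Xander): manager_id=1 -> Eve
  - employee 9 (Sam): manager_id=5 -> Leo

SQL:
SELECT a.name, b.name AS department, c.name AS manager
FROM employees a
LEFT JOIN departments b ON a.dept_id = b.id
LEFT JOIN employees c ON a.manager_id = c.id

Result:
name   | department  | manager
-------+-------------+--------
Eve    | NULL        | NULL   
Frank  | Legal       | Eve    
Alice  | Product     | Frank  
Karen  | Legal       | Alice  
Leo    | NULL        | Alice  
Hank   | Engineering | Alice  
Bob    | Engineering | NULL   
Xander | Product     | Eve    
Sam    | Legal       | Leo    
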